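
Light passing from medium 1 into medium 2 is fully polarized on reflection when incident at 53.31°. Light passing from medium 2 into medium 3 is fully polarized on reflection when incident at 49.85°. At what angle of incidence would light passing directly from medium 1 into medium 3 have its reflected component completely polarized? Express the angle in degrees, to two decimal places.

n₂/n₁ = tan 53.31° = 1.3421 and n₃/n₂ = tan 49.85° = 1.1854.
n₃/n₁ = 1.5910. Then tan θ_B(1→3) = n₃/n₁, so θ_B(1→3) = arctan(1.5910) = 57.85°.

θ_B ≈ 57.85°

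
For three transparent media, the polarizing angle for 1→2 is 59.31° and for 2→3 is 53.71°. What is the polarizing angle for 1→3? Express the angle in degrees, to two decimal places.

n₂/n₁ = tan 59.31° = 1.6849 and n₃/n₂ = tan 53.71° = 1.3618.
n₃/n₁ = 2.2945. Then tan θ_B(1→3) = n₃/n₁, so θ_B(1→3) = arctan(2.2945) = 66.45°.

θ_B ≈ 66.45°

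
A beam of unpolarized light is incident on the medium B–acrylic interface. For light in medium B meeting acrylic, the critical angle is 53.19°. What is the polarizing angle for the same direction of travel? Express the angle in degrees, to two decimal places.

sin θ_c = n₂/n₁, so n₂/n₁ = sin 53.19° = 0.8006.
Brewster: tan θ_B = n₂/n₁ = 0.8006.
θ_B = arctan(0.8006) = 38.68°.

θ_B ≈ 38.68°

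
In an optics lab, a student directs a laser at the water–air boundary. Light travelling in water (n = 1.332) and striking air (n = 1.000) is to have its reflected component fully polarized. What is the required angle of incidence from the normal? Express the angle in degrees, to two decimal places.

At Brewster's angle the reflected and refracted rays are perpendicular, which with Snell's law gives tan θ_B = n₂/n₁.
Brewster's condition: tan θ_B = n₂/n₁ = 1.000/1.332 = 0.7508.
So θ_B = arctan 0.7508 = 36.90°.

θ_B ≈ 36.90°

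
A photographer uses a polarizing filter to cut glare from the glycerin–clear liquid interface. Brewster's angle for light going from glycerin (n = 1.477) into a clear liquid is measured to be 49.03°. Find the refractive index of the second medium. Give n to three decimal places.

n ≈ 1.701

At Brewster's angle, tan θ_B = n₂/n₁ with n₁ on the incident side (glycerin) and n₂ on the transmitted side (a clear liquid).
n₂ = n₁ tan θ_B = 1.477 × tan 49.03° = 1.701.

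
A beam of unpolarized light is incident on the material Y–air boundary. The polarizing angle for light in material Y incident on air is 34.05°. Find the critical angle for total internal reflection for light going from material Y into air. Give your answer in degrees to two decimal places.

tan θ_B = n₂/n₁ = tan 34.05° = 0.6758.
Total internal reflection: sin θ_c = n₂/n₁ = 0.6758.
θ_c = arcsin(0.6758) = 42.51°.

θ_c ≈ 42.51°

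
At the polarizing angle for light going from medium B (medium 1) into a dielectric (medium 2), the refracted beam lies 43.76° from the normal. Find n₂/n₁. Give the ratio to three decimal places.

θ_B + θ_t = 90°, so θ_B = 90° − 43.76° = 46.24°.
tan θ_B = n₂/n₁, so n₂/n₁ = tan 46.24° = 1.044.

n₂/n₁ ≈ 1.044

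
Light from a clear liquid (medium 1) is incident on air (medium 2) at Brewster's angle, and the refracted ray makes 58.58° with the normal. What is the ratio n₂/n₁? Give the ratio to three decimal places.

θ_B + θ_t = 90°, so θ_B = 90° − 58.58° = 31.42°.
tan θ_B = n₂/n₁, so n₂/n₁ = tan 31.42° = 0.611.

n₂/n₁ ≈ 0.611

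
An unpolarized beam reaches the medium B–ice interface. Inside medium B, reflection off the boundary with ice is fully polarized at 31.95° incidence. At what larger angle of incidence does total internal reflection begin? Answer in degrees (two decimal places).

tan θ_B = n₂/n₁ = tan 31.95° = 0.6237.
Total internal reflection: sin θ_c = n₂/n₁ = 0.6237.
θ_c = arcsin(0.6237) = 38.58°.

θ_c ≈ 38.58°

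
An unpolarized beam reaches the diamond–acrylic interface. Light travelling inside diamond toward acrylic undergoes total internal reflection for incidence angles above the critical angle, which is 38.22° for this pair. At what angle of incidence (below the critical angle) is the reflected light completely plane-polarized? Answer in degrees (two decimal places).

sin θ_c = n₂/n₁, so n₂/n₁ = sin 38.22° = 0.6187.
Brewster: tan θ_B = n₂/n₁ = 0.6187.
θ_B = arctan(0.6187) = 31.74°.

θ_B ≈ 31.74°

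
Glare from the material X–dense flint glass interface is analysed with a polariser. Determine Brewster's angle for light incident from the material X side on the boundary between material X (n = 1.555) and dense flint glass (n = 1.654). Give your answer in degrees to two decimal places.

At Brewster's angle the reflected and refracted rays are perpendicular, which with Snell's law gives tan θ_B = n₂/n₁.
tan θ_B = n₂/n₁ = 1.654/1.555 = 1.0637. Taking the arctangent, θ_B = 46.77°.

θ_B ≈ 46.77°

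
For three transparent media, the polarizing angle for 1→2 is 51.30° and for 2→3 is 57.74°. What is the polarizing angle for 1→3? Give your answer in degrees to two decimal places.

θ_B ≈ 63.17°

tan θ_B(1→2) = n₂/n₁ = tan 51.30° = 1.2482.
tan θ_B(2→3) = n₃/n₂ = tan 57.74° = 1.5843.
Multiplying, n₃/n₁ = 1.2482 × 1.5843 = 1.9775, and θ_B(1→3) = arctan 1.9775 = 63.17°.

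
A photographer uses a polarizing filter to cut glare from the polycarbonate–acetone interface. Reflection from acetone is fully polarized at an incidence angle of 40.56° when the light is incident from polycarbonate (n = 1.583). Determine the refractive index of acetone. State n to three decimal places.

Brewster's law: tan θ_B = n₂/n₁ (light incident in polycarbonate, refracted into acetone).
n₂ = n₁ tan θ_B = 1.583 × tan 40.56° = 1.355.

n ≈ 1.355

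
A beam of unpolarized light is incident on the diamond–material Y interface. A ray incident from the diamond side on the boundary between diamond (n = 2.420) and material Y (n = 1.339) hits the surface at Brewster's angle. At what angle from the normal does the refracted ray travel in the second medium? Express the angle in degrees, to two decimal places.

θ_B = arctan(n₂/n₁) = arctan(1.339/2.420) = 28.96°.
The refracted ray is perpendicular to the reflected ray, so θ_t = 90° − θ_B = 61.04°.

θ_t ≈ 61.04°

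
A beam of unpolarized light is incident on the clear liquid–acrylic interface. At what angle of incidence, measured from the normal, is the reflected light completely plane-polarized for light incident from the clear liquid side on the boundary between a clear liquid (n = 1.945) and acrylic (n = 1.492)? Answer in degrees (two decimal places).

θ_B ≈ 37.49°

Here n₂/n₁ = 1.492/1.945 = 0.7671, and Brewster's law gives tan θ_B = n₂/n₁. Taking the arctangent, θ_B = 37.49°.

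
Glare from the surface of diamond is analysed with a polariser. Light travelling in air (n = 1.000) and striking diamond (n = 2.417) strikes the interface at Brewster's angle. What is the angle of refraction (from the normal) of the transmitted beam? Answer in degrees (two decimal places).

tan θ_B = n₂/n₁ = 2.417/1.000 = 2.4170, so θ_B = 67.52°.
At Brewster's angle the reflected and refracted rays are perpendicular, so θ_t = 90° − θ_B = 90° − 67.52° = 22.48°.

θ_t ≈ 22.48°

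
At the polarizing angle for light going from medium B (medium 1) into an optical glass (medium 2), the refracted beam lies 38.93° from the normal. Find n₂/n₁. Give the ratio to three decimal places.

n₂/n₁ ≈ 1.238

θ_B + θ_t = 90°, so θ_B = 90° − 38.93° = 51.07°.
tan θ_B = n₂/n₁, so n₂/n₁ = tan 51.07° = 1.238.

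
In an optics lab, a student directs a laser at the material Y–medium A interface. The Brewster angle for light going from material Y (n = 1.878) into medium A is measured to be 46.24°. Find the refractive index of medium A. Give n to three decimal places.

Full polarization of the reflected beam means tan θ_B = n₂/n₁, where n₁ is the incident medium (material Y).
n₂ = n₁ tan θ_B = 1.878 × tan 46.24° = 1.961.

n ≈ 1.961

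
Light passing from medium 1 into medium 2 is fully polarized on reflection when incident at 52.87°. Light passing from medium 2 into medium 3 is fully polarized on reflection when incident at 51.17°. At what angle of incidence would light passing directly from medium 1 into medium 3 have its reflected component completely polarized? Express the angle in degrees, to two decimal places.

Each Brewster angle gives a ratio: n₂/n₁ = tan 52.87° = 1.3208, n₃/n₂ = tan 51.17° = 1.2424.
So n₃/n₁ = (n₂/n₁)(n₃/n₂) = 1.3208 × 1.2424 = 1.6410.
θ_B(1→3) = arctan(1.6410) = 58.64°.

θ_B ≈ 58.64°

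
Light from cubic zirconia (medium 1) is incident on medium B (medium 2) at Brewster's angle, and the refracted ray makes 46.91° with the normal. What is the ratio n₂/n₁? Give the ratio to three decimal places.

n₂/n₁ ≈ 0.935

At Brewster incidence θ_B = 90° − θ_t = 90° − 46.91° = 43.09°.
tan θ_B = n₂/n₁, so n₂/n₁ = tan 43.09° = 0.935.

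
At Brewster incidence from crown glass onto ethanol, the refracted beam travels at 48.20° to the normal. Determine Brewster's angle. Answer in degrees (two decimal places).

Since the reflected and refracted rays are at right angles at the polarizing angle, θ_B + θ_t = 90°.
θ_B = 90° − 48.20° = 41.80°.

θ_B ≈ 41.80°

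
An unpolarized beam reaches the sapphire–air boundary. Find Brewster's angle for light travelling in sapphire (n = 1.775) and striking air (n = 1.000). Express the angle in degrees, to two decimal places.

θ_B ≈ 29.40°

tan θ_B = n₂/n₁ = 1.000/1.775 = 0.5634.
θ_B = arctan(0.5634) = 29.40°.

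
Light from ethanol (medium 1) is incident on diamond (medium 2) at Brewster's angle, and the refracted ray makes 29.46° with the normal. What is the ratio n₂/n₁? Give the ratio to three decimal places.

n₂/n₁ ≈ 1.770

At Brewster incidence θ_B = 90° − θ_t = 90° − 29.46° = 60.54°.
Then n₂/n₁ = tan θ_B = tan 60.54° = 1.770.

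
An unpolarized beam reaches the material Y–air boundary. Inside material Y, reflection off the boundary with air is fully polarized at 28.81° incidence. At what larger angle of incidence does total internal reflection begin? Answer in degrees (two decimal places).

θ_c ≈ 33.37°

tan θ_B = n₂/n₁ = tan 28.81° = 0.5500.
Total internal reflection: sin θ_c = n₂/n₁ = 0.5500.
θ_c = arcsin(0.5500) = 33.37°.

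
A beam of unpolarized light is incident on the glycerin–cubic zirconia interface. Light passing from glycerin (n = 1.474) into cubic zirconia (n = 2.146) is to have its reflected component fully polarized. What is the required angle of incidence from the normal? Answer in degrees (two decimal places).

Here n₂/n₁ = 2.146/1.474 = 1.4559, and Brewster's law gives tan θ_B = n₂/n₁. Taking the arctangent, θ_B = 55.52°.

θ_B ≈ 55.52°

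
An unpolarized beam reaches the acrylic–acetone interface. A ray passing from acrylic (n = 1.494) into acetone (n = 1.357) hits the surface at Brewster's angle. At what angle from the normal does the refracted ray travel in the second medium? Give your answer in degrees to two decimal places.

θ_t ≈ 47.75°

First find Brewster's angle: tan θ_B = 1.357/1.494 = 0.9083, giving θ_B = 42.25°.
At Brewster's angle the reflected and refracted rays are perpendicular, so θ_t = 90° − θ_B = 90° − 42.25° = 47.75°.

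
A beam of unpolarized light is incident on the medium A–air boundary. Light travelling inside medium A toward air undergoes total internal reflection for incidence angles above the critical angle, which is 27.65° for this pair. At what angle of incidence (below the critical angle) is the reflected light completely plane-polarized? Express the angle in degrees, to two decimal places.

n₂/n₁ = sin θ_c = sin 27.65° = 0.4641.
tan θ_B equals the same ratio, so θ_B = arctan(0.4641) = 24.89°.

θ_B ≈ 24.89°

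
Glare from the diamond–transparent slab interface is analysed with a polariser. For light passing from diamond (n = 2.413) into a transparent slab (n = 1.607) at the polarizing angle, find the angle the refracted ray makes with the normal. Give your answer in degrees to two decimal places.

tan θ_B = n₂/n₁ = 1.607/2.413 = 0.6660, so θ_B = 33.66°.
Since θ_B + θ_t = 90° at Brewster incidence, θ_t = 90° − 33.66° = 56.34°.

θ_t ≈ 56.34°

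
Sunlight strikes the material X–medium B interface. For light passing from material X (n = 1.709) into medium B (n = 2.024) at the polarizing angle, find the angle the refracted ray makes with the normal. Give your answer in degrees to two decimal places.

First find Brewster's angle: tan θ_B = 2.024/1.709 = 1.1843, giving θ_B = 49.82°.
Since θ_B + θ_t = 90° at Brewster incidence, θ_t = 90° − 49.82° = 40.18°.

θ_t ≈ 40.18°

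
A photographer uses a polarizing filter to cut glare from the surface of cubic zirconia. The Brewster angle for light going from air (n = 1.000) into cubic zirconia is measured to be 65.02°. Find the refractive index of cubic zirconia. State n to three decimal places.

n ≈ 2.146

Full polarization of the reflected beam means tan θ_B = n₂/n₁, where n₁ is the incident medium (air).
n₂ = n₁ tan θ_B = 1.000 × tan 65.02° = 2.146.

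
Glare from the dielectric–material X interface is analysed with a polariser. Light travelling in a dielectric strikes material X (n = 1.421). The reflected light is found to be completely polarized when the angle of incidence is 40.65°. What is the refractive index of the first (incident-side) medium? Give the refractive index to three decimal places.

n ≈ 1.655

Full polarization of the reflected beam means tan θ_B = n₂/n₁, where n₁ is the incident medium (a dielectric).
n₁ = n₂ / tan θ_B = 1.421 / tan 40.65° = 1.655.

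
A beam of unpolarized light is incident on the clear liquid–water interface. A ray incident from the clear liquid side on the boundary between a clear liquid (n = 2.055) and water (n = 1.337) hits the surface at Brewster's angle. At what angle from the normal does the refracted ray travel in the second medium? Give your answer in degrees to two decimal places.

First find Brewster's angle: tan θ_B = 1.337/2.055 = 0.6506, giving θ_B = 33.05°.
The refracted ray is perpendicular to the reflected ray, so θ_t = 90° − θ_B = 56.95°.

θ_t ≈ 56.95°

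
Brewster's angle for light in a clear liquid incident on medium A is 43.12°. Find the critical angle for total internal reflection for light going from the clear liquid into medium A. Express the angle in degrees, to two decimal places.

tan θ_B = n₂/n₁ = tan 43.12° = 0.9364.
Total internal reflection: sin θ_c = n₂/n₁ = 0.9364.
θ_c = arcsin(0.9364) = 69.46°.

θ_c ≈ 69.46°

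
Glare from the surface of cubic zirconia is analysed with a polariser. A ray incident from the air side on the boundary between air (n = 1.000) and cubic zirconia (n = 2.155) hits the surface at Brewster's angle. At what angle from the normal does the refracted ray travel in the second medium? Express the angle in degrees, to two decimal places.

First find Brewster's angle: tan θ_B = 2.155/1.000 = 2.1550, giving θ_B = 65.11°.
The refracted ray is perpendicular to the reflected ray, so θ_t = 90° − θ_B = 24.89°.

θ_t ≈ 24.89°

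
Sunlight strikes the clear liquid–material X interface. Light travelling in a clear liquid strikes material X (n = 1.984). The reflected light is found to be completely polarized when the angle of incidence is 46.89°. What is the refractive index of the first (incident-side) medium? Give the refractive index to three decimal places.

n ≈ 1.857

Brewster's law: tan θ_B = n₂/n₁ (light incident in a clear liquid, refracted into material X).
n₁ = n₂ / tan θ_B = 1.984 / tan 46.89° = 1.857.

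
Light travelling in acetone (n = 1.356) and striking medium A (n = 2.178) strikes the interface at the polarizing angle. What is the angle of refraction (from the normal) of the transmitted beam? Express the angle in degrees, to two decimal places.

θ_t ≈ 31.91°

θ_B = arctan(n₂/n₁) = arctan(2.178/1.356) = 58.09°.
The refracted ray is perpendicular to the reflected ray, so θ_t = 90° − θ_B = 31.91°.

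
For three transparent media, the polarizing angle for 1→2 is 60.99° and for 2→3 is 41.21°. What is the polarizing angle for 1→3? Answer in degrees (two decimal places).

θ_B ≈ 57.66°

Each Brewster angle gives a ratio: n₂/n₁ = tan 60.99° = 1.8033, n₃/n₂ = tan 41.21° = 0.8757.
Multiplying, n₃/n₁ = 1.8033 × 0.8757 = 1.5792, and θ_B(1→3) = arctan 1.5792 = 57.66°.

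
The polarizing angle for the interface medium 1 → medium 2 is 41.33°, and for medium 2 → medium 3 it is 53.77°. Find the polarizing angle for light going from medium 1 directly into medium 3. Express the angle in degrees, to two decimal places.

n₂/n₁ = tan 41.33° = 0.8794 and n₃/n₂ = tan 53.77° = 1.3648.
So n₃/n₁ = (n₂/n₁)(n₃/n₂) = 0.8794 × 1.3648 = 1.2003.
θ_B(1→3) = arctan(1.2003) = 50.20°.

θ_B ≈ 50.20°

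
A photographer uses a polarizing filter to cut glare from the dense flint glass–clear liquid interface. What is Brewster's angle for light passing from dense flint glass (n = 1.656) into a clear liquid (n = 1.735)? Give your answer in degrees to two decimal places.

θ_B ≈ 46.33°

The reflected p-component vanishes when tan θ_B = n₂/n₁.
tan θ_B = n₂/n₁ = 1.735/1.656 = 1.0477. Taking the arctangent, θ_B = 46.33°.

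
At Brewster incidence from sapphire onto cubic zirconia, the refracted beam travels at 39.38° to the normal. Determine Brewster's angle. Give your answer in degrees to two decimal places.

Brewster's condition makes the reflected and refracted beams perpendicular: θ_B + θ_t = 90°.
So θ_B = 90° − θ_t = 90° − 39.38° = 50.62°.

θ_B ≈ 50.62°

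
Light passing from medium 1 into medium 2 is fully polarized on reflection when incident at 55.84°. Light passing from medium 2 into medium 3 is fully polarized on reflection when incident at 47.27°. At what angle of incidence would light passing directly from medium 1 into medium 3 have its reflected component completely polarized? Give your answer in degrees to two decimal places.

n₂/n₁ = tan 55.84° = 1.4737 and n₃/n₂ = tan 47.27° = 1.0826.
Multiplying, n₃/n₁ = 1.4737 × 1.0826 = 1.5953, and θ_B(1→3) = arctan 1.5953 = 57.92°.

θ_B ≈ 57.92°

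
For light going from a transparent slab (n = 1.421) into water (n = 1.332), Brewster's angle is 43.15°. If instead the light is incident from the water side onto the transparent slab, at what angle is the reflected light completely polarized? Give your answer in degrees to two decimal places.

θ_B' ≈ 46.85°

tan θ_B' = n₁/n₂ = 1/tan θ_B, so θ_B' = 90° − θ_B.
θ_B' = 90° − 43.15° = 46.85°.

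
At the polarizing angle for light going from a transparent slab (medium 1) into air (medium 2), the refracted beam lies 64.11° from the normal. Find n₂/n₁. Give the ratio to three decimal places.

At Brewster incidence θ_B = 90° − θ_t = 90° − 64.11° = 25.89°.
tan θ_B = n₂/n₁, so n₂/n₁ = tan 25.89° = 0.485.

n₂/n₁ ≈ 0.485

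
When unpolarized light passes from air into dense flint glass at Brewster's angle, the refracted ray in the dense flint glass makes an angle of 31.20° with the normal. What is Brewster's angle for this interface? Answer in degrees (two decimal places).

θ_B ≈ 58.80°

Since the reflected and refracted rays are at right angles at the polarizing angle, θ_B + θ_t = 90°.
θ_B = 90° − 31.20° = 58.80°.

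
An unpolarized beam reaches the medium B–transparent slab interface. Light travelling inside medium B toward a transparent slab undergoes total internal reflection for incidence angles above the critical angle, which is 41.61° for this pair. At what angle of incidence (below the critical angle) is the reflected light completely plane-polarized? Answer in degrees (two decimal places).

n₂/n₁ = sin θ_c = sin 41.61° = 0.6641.
tan θ_B equals the same ratio, so θ_B = arctan(0.6641) = 33.59°.

θ_B ≈ 33.59°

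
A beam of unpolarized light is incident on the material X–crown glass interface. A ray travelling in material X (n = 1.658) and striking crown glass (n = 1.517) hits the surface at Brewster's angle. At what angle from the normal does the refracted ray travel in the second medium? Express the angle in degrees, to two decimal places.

θ_t ≈ 47.54°

First find Brewster's angle: tan θ_B = 1.517/1.658 = 0.9150, giving θ_B = 42.46°.
The refracted ray is perpendicular to the reflected ray, so θ_t = 90° − θ_B = 47.54°.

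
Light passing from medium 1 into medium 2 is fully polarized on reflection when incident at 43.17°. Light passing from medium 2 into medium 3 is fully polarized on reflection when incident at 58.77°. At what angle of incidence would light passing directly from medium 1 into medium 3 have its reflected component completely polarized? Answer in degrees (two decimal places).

n₂/n₁ = tan 43.17° = 0.9381 and n₃/n₂ = tan 58.77° = 1.6492.
n₃/n₁ = 1.5471. Then tan θ_B(1→3) = n₃/n₁, so θ_B(1→3) = arctan(1.5471) = 57.12°.

θ_B ≈ 57.12°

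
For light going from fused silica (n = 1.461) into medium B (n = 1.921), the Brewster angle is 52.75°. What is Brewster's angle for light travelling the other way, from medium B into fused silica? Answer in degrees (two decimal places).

Reversing the direction swaps n₁ and n₂, so tan θ_B' = 1/tan θ_B and θ_B' = 90° − θ_B.
Hence θ_B' = 90° − 52.75° = 37.25°.

θ_B' ≈ 37.25°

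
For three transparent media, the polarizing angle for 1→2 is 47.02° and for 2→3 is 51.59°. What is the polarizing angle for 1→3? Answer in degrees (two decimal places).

θ_B ≈ 53.54°

Each Brewster angle gives a ratio: n₂/n₁ = tan 47.02° = 1.0731, n₃/n₂ = tan 51.59° = 1.2612.
Multiplying, n₃/n₁ = 1.0731 × 1.2612 = 1.3535, and θ_B(1→3) = arctan 1.3535 = 53.54°.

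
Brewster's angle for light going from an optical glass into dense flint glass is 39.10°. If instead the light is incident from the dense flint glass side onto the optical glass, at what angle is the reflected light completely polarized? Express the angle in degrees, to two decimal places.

tan θ_B' = n₁/n₂ = 1/tan θ_B, so θ_B' = 90° − θ_B.
θ_B' = 90° − 39.10° = 50.90°.

θ_B' ≈ 50.90°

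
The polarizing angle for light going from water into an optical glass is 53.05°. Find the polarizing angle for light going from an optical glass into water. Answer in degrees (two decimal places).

tan θ_B' = n₁/n₂ = 1/tan θ_B, so θ_B' = 90° − θ_B.
θ_B' = 90° − 53.05° = 36.95°.

θ_B' ≈ 36.95°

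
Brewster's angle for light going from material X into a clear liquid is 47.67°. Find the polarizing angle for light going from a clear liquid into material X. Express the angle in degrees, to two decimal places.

Reversing the direction swaps n₁ and n₂, so tan θ_B' = 1/tan θ_B and θ_B' = 90° − θ_B.
Hence θ_B' = 90° − 47.67° = 42.33°.

θ_B' ≈ 42.33°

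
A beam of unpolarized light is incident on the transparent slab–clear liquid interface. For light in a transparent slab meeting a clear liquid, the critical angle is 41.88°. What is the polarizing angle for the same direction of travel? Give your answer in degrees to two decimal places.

At the critical angle sin θ_c = n₂/n₁, giving n₂/n₁ = sin 41.88° = 0.6676.
Then tan θ_B = n₂/n₁ = 0.6676, so θ_B = arctan 0.6676 = 33.73°.

θ_B ≈ 33.73°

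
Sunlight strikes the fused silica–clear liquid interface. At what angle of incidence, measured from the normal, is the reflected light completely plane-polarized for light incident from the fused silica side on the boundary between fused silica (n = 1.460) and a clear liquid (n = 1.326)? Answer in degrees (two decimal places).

θ_B ≈ 42.25°

Brewster's condition: tan θ_B = n₂/n₁ = 1.326/1.460 = 0.9082.
θ_B = arctan(0.9082) = 42.25°.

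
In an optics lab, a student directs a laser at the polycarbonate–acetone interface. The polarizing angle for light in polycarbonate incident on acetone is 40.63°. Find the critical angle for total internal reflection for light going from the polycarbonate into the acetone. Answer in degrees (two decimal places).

θ_c ≈ 59.09°

n₂/n₁ = tan 40.63° = 0.8580; the critical angle satisfies sin θ_c = n₂/n₁.
θ_c = arcsin(0.8580) = 59.09°.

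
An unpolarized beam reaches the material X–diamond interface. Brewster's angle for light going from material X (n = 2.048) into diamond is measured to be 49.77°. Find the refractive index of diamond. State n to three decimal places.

Brewster's law: tan θ_B = n₂/n₁ (light incident in material X, refracted into diamond).
n₂ = n₁ tan θ_B = 2.048 × tan 49.77° = 2.421.

n ≈ 2.421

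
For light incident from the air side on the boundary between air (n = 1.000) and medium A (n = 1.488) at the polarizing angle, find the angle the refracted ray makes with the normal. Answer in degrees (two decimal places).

θ_t ≈ 33.90°

tan θ_B = n₂/n₁ = 1.488/1.000 = 1.4880, so θ_B = 56.10°.
Since θ_B + θ_t = 90° at Brewster incidence, θ_t = 90° − 56.10° = 33.90°.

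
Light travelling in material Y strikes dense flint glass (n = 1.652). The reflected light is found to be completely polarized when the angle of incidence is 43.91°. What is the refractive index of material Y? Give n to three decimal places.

At Brewster's angle, tan θ_B = n₂/n₁ with n₁ on the incident side (material Y) and n₂ on the transmitted side (dense flint glass).
n₁ = n₂ / tan θ_B = 1.652 / tan 43.91° = 1.716.

n ≈ 1.716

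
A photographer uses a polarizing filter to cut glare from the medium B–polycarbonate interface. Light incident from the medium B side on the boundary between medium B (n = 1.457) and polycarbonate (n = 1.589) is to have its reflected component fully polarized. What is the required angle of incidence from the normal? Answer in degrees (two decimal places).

At Brewster's angle the reflected and refracted rays are perpendicular, which with Snell's law gives tan θ_B = n₂/n₁.
Brewster's condition: tan θ_B = n₂/n₁ = 1.589/1.457 = 1.0906.
So θ_B = arctan 1.0906 = 47.48°.

θ_B ≈ 47.48°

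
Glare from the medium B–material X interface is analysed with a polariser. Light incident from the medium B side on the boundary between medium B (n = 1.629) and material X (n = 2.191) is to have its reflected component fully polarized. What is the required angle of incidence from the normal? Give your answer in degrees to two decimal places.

θ_B ≈ 53.37°

Here n₂/n₁ = 2.191/1.629 = 1.3450, and Brewster's law gives tan θ_B = n₂/n₁. Taking the arctangent, θ_B = 53.37°.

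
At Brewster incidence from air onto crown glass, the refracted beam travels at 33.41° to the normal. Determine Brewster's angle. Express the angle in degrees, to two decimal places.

θ_B ≈ 56.59°

Since the reflected and refracted rays are at right angles at the polarizing angle, θ_B + θ_t = 90°.
θ_B = 90° − 33.41° = 56.59°.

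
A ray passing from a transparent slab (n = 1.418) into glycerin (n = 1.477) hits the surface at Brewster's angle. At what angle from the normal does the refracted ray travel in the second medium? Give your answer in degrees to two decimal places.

θ_t ≈ 43.83°

tan θ_B = n₂/n₁ = 1.477/1.418 = 1.0416, so θ_B = 46.17°.
At Brewster's angle the reflected and refracted rays are perpendicular, so θ_t = 90° − θ_B = 90° − 46.17° = 43.83°.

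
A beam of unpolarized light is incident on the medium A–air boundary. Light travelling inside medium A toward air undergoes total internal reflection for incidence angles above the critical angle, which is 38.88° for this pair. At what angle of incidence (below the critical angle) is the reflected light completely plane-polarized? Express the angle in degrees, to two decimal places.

θ_B ≈ 32.12°

n₂/n₁ = sin θ_c = sin 38.88° = 0.6277.
tan θ_B equals the same ratio, so θ_B = arctan(0.6277) = 32.12°.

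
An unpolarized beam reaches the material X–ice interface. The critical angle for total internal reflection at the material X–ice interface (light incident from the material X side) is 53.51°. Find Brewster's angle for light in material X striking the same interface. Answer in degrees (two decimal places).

n₂/n₁ = sin θ_c = sin 53.51° = 0.8040.
tan θ_B equals the same ratio, so θ_B = arctan(0.8040) = 38.80°.

θ_B ≈ 38.80°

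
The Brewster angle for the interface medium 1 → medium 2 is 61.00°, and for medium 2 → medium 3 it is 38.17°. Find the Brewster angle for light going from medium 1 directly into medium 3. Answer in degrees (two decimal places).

Each Brewster angle gives a ratio: n₂/n₁ = tan 61.00° = 1.8040, n₃/n₂ = tan 38.17° = 0.7861.
n₃/n₁ = 1.4181. Then tan θ_B(1→3) = n₃/n₁, so θ_B(1→3) = arctan(1.4181) = 54.81°.

θ_B ≈ 54.81°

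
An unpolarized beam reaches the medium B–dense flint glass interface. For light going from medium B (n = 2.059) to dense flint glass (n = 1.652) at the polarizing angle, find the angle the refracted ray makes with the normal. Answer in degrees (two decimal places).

First find Brewster's angle: tan θ_B = 1.652/2.059 = 0.8023, giving θ_B = 38.74°.
The refracted ray is perpendicular to the reflected ray, so θ_t = 90° − θ_B = 51.26°.

θ_t ≈ 51.26°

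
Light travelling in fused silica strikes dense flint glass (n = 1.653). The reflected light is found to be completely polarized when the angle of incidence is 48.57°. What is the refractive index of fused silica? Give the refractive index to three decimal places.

Full polarization of the reflected beam means tan θ_B = n₂/n₁, where n₁ is the incident medium (fused silica).
n₁ = n₂ / tan θ_B = 1.653 / tan 48.57° = 1.459.

n ≈ 1.459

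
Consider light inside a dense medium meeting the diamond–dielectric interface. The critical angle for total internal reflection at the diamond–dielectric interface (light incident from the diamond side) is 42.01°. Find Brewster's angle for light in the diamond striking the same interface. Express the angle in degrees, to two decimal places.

θ_B ≈ 33.79°

sin θ_c = n₂/n₁, so n₂/n₁ = sin 42.01° = 0.6693.
Brewster: tan θ_B = n₂/n₁ = 0.6693.
θ_B = arctan(0.6693) = 33.79°.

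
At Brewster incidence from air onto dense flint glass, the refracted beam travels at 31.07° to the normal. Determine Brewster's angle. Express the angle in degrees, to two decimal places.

θ_B ≈ 58.93°

Since the reflected and refracted rays are at right angles at the polarizing angle, θ_B + θ_t = 90°.
So θ_B = 90° − θ_t = 90° − 31.07° = 58.93°.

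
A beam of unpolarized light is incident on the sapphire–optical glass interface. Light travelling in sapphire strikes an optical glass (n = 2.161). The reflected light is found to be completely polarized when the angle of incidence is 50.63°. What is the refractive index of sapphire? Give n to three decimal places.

n ≈ 1.773

Brewster's law: tan θ_B = n₂/n₁ (light incident in sapphire, refracted into an optical glass).
n₁ = n₂ / tan θ_B = 2.161 / tan 50.63° = 1.773.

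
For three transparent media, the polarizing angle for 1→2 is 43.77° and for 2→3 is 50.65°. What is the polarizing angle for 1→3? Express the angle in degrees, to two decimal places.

tan θ_B(1→2) = n₂/n₁ = tan 43.77° = 0.9580.
tan θ_B(2→3) = n₃/n₂ = tan 50.65° = 1.2196.
So n₃/n₁ = (n₂/n₁)(n₃/n₂) = 0.9580 × 1.2196 = 1.1683.
θ_B(1→3) = arctan(1.1683) = 49.44°.

θ_B ≈ 49.44°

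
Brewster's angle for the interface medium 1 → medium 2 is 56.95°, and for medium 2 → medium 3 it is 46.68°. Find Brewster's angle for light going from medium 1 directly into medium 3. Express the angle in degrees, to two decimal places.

n₂/n₁ = tan 56.95° = 1.5369 and n₃/n₂ = tan 46.68° = 1.0604.
n₃/n₁ = 1.6298. Then tan θ_B(1→3) = n₃/n₁, so θ_B(1→3) = arctan(1.6298) = 58.47°.

θ_B ≈ 58.47°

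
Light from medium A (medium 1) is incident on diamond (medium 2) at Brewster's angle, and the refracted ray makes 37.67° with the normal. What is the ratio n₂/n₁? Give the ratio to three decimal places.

n₂/n₁ ≈ 1.295

θ_B + θ_t = 90°, so θ_B = 90° − 37.67° = 52.33°.
Then n₂/n₁ = tan θ_B = tan 52.33° = 1.295.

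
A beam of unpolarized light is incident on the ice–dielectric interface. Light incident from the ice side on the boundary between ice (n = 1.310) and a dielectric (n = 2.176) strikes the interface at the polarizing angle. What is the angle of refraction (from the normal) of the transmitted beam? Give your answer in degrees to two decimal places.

θ_t ≈ 31.05°

tan θ_B = n₂/n₁ = 2.176/1.310 = 1.6611, so θ_B = 58.95°.
The refracted ray is perpendicular to the reflected ray, so θ_t = 90° − θ_B = 31.05°.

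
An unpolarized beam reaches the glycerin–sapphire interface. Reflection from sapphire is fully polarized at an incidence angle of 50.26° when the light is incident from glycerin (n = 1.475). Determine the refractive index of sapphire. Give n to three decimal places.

n ≈ 1.774

Brewster's law: tan θ_B = n₂/n₁ (light incident in glycerin, refracted into sapphire).
n₂ = n₁ tan θ_B = 1.475 × tan 50.26° = 1.774.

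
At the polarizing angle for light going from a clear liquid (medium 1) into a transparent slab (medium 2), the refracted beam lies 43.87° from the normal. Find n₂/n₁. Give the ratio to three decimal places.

n₂/n₁ ≈ 1.040

At Brewster incidence θ_B = 90° − θ_t = 90° − 43.87° = 46.13°.
Then n₂/n₁ = tan θ_B = tan 46.13° = 1.040.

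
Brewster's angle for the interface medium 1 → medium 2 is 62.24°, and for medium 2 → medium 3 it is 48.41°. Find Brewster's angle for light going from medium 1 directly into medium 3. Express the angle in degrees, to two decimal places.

n₂/n₁ = tan 62.24° = 1.8999 and n₃/n₂ = tan 48.41° = 1.1267.
Multiplying, n₃/n₁ = 1.8999 × 1.1267 = 2.1406, and θ_B(1→3) = arctan 2.1406 = 64.96°.

θ_B ≈ 64.96°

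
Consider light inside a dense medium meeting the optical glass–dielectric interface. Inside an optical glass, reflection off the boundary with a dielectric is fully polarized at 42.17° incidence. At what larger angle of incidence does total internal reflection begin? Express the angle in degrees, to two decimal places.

θ_c ≈ 64.93°

n₂/n₁ = tan 42.17° = 0.9058; the critical angle satisfies sin θ_c = n₂/n₁.
θ_c = arcsin(0.9058) = 64.93°.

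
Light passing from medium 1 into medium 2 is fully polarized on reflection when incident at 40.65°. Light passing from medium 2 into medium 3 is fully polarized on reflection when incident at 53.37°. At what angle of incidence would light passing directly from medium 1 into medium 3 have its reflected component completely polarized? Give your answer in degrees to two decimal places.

Each Brewster angle gives a ratio: n₂/n₁ = tan 40.65° = 0.8586, n₃/n₂ = tan 53.37° = 1.3450.
So n₃/n₁ = (n₂/n₁)(n₃/n₂) = 0.8586 × 1.3450 = 1.1549.
θ_B(1→3) = arctan(1.1549) = 49.11°.

θ_B ≈ 49.11°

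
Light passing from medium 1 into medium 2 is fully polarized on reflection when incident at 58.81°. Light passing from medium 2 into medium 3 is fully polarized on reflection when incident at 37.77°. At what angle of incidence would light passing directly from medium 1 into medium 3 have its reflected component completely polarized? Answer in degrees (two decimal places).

θ_B ≈ 52.00°

Each Brewster angle gives a ratio: n₂/n₁ = tan 58.81° = 1.6518, n₃/n₂ = tan 37.77° = 0.7748.
n₃/n₁ = 1.2799. Then tan θ_B(1→3) = n₃/n₁, so θ_B(1→3) = arctan(1.2799) = 52.00°.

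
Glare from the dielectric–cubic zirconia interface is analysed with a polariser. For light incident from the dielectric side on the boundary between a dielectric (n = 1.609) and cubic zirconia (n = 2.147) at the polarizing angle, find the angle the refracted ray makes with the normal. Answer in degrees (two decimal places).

θ_t ≈ 36.85°

First find Brewster's angle: tan θ_B = 2.147/1.609 = 1.3344, giving θ_B = 53.15°.
The refracted ray is perpendicular to the reflected ray, so θ_t = 90° − θ_B = 36.85°.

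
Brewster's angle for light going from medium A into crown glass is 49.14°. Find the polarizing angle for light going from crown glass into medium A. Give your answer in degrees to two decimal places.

The two Brewster angles are complementary: θ_B' = 90° − θ_B = 90° − 49.14° = 40.86°.

θ_B' ≈ 40.86°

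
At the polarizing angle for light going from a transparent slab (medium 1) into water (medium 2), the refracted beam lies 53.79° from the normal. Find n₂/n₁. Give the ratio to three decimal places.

θ_B + θ_t = 90°, so θ_B = 90° − 53.79° = 36.21°.
Then n₂/n₁ = tan θ_B = tan 36.21° = 0.732.

n₂/n₁ ≈ 0.732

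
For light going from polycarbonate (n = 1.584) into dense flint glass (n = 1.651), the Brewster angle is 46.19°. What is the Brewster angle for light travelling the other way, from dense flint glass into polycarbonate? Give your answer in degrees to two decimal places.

tan θ_B' = n₁/n₂ = 1/tan θ_B, so θ_B' = 90° − θ_B.
θ_B' = 90° − 46.19° = 43.81°.

θ_B' ≈ 43.81°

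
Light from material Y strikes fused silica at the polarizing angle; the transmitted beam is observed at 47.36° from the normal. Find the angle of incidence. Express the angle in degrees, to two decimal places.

θ_B ≈ 42.64°

Since the reflected and refracted rays are at right angles at the polarizing angle, θ_B + θ_t = 90°.
So θ_B = 90° − θ_t = 90° − 47.36° = 42.64°.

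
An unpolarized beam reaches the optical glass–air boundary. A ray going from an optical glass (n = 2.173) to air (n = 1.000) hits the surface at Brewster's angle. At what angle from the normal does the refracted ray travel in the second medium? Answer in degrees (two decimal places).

θ_t ≈ 65.29°

tan θ_B = n₂/n₁ = 1.000/2.173 = 0.4602, so θ_B = 24.71°.
The refracted ray is perpendicular to the reflected ray, so θ_t = 90° − θ_B = 65.29°.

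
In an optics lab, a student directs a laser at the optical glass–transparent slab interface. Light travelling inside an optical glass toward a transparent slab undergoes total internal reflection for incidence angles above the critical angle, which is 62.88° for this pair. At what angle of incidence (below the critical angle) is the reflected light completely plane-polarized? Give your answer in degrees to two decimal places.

θ_B ≈ 41.67°

sin θ_c = n₂/n₁, so n₂/n₁ = sin 62.88° = 0.8901.
Brewster: tan θ_B = n₂/n₁ = 0.8901.
θ_B = arctan(0.8901) = 41.67°.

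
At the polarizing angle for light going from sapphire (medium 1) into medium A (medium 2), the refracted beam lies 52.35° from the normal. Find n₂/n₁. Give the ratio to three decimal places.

n₂/n₁ ≈ 0.771

θ_B + θ_t = 90°, so θ_B = 90° − 52.35° = 37.65°.
tan θ_B = n₂/n₁, so n₂/n₁ = tan 37.65° = 0.771.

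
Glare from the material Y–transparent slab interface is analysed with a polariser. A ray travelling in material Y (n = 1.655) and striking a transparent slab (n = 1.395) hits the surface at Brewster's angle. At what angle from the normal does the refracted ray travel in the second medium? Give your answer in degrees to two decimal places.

First find Brewster's angle: tan θ_B = 1.395/1.655 = 0.8429, giving θ_B = 40.13°.
Since θ_B + θ_t = 90° at Brewster incidence, θ_t = 90° − 40.13° = 49.87°.

θ_t ≈ 49.87°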